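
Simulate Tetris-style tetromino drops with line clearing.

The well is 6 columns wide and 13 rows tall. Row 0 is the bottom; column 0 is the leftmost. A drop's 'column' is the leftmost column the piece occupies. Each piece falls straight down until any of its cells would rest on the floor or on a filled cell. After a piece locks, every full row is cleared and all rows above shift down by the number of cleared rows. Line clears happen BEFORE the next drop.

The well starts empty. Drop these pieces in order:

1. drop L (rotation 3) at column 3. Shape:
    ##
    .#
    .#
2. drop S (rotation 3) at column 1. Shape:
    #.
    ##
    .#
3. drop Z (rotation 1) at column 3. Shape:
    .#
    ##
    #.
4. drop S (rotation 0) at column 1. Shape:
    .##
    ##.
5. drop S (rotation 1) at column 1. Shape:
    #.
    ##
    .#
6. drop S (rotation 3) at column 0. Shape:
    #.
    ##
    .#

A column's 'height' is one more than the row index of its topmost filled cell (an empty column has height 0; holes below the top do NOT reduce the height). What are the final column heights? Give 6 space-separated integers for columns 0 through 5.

Drop 1: L rot3 at col 3 lands with bottom-row=0; cleared 0 line(s) (total 0); column heights now [0 0 0 3 3 0], max=3
Drop 2: S rot3 at col 1 lands with bottom-row=0; cleared 0 line(s) (total 0); column heights now [0 3 2 3 3 0], max=3
Drop 3: Z rot1 at col 3 lands with bottom-row=3; cleared 0 line(s) (total 0); column heights now [0 3 2 5 6 0], max=6
Drop 4: S rot0 at col 1 lands with bottom-row=4; cleared 0 line(s) (total 0); column heights now [0 5 6 6 6 0], max=6
Drop 5: S rot1 at col 1 lands with bottom-row=6; cleared 0 line(s) (total 0); column heights now [0 9 8 6 6 0], max=9
Drop 6: S rot3 at col 0 lands with bottom-row=9; cleared 0 line(s) (total 0); column heights now [12 11 8 6 6 0], max=12

Answer: 12 11 8 6 6 0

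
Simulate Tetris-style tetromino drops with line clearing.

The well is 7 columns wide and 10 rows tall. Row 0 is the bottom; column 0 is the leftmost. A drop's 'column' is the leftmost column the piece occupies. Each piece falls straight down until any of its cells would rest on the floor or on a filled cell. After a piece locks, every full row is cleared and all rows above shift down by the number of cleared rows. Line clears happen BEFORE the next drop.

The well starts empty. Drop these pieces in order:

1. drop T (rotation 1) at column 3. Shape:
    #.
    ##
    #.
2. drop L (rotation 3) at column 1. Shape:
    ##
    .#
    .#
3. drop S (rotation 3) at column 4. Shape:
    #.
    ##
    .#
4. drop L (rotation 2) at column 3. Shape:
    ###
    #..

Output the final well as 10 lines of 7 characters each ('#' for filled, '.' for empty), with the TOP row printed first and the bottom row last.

Drop 1: T rot1 at col 3 lands with bottom-row=0; cleared 0 line(s) (total 0); column heights now [0 0 0 3 2 0 0], max=3
Drop 2: L rot3 at col 1 lands with bottom-row=0; cleared 0 line(s) (total 0); column heights now [0 3 3 3 2 0 0], max=3
Drop 3: S rot3 at col 4 lands with bottom-row=1; cleared 0 line(s) (total 0); column heights now [0 3 3 3 4 3 0], max=4
Drop 4: L rot2 at col 3 lands with bottom-row=3; cleared 0 line(s) (total 0); column heights now [0 3 3 5 5 5 0], max=5

Answer: .......
.......
.......
.......
.......
...###.
...##..
.#####.
..####.
..##...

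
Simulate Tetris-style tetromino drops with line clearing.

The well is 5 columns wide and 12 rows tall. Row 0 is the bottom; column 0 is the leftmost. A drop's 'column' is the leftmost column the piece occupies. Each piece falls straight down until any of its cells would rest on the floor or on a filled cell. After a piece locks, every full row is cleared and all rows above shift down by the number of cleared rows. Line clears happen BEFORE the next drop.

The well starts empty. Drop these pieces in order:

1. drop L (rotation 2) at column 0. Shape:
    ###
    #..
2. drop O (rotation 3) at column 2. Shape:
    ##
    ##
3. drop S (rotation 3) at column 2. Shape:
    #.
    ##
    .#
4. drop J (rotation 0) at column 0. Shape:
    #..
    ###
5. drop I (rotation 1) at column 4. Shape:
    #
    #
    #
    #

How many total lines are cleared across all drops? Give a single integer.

Answer: 0

Derivation:
Drop 1: L rot2 at col 0 lands with bottom-row=0; cleared 0 line(s) (total 0); column heights now [2 2 2 0 0], max=2
Drop 2: O rot3 at col 2 lands with bottom-row=2; cleared 0 line(s) (total 0); column heights now [2 2 4 4 0], max=4
Drop 3: S rot3 at col 2 lands with bottom-row=4; cleared 0 line(s) (total 0); column heights now [2 2 7 6 0], max=7
Drop 4: J rot0 at col 0 lands with bottom-row=7; cleared 0 line(s) (total 0); column heights now [9 8 8 6 0], max=9
Drop 5: I rot1 at col 4 lands with bottom-row=0; cleared 0 line(s) (total 0); column heights now [9 8 8 6 4], max=9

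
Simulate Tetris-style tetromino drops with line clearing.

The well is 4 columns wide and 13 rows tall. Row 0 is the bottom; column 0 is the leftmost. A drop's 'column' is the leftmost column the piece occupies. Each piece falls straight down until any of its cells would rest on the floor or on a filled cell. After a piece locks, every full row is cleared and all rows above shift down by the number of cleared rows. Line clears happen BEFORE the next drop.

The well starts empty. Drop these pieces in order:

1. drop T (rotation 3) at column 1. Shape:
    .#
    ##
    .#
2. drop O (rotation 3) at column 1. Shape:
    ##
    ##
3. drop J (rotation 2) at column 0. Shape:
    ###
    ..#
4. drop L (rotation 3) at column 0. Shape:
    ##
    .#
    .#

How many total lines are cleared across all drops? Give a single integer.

Drop 1: T rot3 at col 1 lands with bottom-row=0; cleared 0 line(s) (total 0); column heights now [0 2 3 0], max=3
Drop 2: O rot3 at col 1 lands with bottom-row=3; cleared 0 line(s) (total 0); column heights now [0 5 5 0], max=5
Drop 3: J rot2 at col 0 lands with bottom-row=5; cleared 0 line(s) (total 0); column heights now [7 7 7 0], max=7
Drop 4: L rot3 at col 0 lands with bottom-row=7; cleared 0 line(s) (total 0); column heights now [10 10 7 0], max=10

Answer: 0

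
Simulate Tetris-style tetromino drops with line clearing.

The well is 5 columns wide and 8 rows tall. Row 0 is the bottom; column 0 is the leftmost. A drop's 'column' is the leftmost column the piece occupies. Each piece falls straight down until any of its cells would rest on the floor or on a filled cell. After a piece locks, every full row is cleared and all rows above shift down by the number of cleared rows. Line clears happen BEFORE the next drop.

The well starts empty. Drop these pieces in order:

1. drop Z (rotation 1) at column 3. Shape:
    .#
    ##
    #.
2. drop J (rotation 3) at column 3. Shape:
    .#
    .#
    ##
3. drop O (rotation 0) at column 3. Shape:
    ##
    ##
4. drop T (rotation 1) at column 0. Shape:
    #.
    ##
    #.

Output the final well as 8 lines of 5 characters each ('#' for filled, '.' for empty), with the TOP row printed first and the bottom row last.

Answer: ...##
...##
....#
....#
...##
#...#
##.##
#..#.

Derivation:
Drop 1: Z rot1 at col 3 lands with bottom-row=0; cleared 0 line(s) (total 0); column heights now [0 0 0 2 3], max=3
Drop 2: J rot3 at col 3 lands with bottom-row=3; cleared 0 line(s) (total 0); column heights now [0 0 0 4 6], max=6
Drop 3: O rot0 at col 3 lands with bottom-row=6; cleared 0 line(s) (total 0); column heights now [0 0 0 8 8], max=8
Drop 4: T rot1 at col 0 lands with bottom-row=0; cleared 0 line(s) (total 0); column heights now [3 2 0 8 8], max=8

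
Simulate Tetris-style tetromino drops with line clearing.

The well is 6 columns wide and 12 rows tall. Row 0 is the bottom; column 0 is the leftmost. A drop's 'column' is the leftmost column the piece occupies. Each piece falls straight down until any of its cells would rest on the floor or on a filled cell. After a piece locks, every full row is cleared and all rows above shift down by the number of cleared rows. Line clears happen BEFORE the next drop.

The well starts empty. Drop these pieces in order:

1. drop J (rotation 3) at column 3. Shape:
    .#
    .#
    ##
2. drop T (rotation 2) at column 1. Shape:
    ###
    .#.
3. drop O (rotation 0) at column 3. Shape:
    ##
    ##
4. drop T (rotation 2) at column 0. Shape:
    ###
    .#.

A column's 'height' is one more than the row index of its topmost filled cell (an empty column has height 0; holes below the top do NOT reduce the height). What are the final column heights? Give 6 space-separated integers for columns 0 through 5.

Drop 1: J rot3 at col 3 lands with bottom-row=0; cleared 0 line(s) (total 0); column heights now [0 0 0 1 3 0], max=3
Drop 2: T rot2 at col 1 lands with bottom-row=0; cleared 0 line(s) (total 0); column heights now [0 2 2 2 3 0], max=3
Drop 3: O rot0 at col 3 lands with bottom-row=3; cleared 0 line(s) (total 0); column heights now [0 2 2 5 5 0], max=5
Drop 4: T rot2 at col 0 lands with bottom-row=2; cleared 0 line(s) (total 0); column heights now [4 4 4 5 5 0], max=5

Answer: 4 4 4 5 5 0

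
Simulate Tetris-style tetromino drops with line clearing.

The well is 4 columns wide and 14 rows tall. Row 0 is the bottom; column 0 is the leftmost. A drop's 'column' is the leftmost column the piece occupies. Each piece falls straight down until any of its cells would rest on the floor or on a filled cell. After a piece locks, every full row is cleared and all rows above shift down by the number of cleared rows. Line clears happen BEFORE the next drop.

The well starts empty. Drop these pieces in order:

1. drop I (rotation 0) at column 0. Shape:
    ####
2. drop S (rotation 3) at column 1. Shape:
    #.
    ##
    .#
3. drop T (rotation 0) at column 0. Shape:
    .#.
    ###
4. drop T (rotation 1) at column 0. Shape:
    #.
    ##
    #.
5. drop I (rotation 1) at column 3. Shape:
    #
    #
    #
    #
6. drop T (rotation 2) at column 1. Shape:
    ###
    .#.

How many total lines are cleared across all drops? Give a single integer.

Answer: 3

Derivation:
Drop 1: I rot0 at col 0 lands with bottom-row=0; cleared 1 line(s) (total 1); column heights now [0 0 0 0], max=0
Drop 2: S rot3 at col 1 lands with bottom-row=0; cleared 0 line(s) (total 1); column heights now [0 3 2 0], max=3
Drop 3: T rot0 at col 0 lands with bottom-row=3; cleared 0 line(s) (total 1); column heights now [4 5 4 0], max=5
Drop 4: T rot1 at col 0 lands with bottom-row=4; cleared 0 line(s) (total 1); column heights now [7 6 4 0], max=7
Drop 5: I rot1 at col 3 lands with bottom-row=0; cleared 1 line(s) (total 2); column heights now [6 5 2 3], max=6
Drop 6: T rot2 at col 1 lands with bottom-row=4; cleared 1 line(s) (total 3); column heights now [5 5 5 3], max=5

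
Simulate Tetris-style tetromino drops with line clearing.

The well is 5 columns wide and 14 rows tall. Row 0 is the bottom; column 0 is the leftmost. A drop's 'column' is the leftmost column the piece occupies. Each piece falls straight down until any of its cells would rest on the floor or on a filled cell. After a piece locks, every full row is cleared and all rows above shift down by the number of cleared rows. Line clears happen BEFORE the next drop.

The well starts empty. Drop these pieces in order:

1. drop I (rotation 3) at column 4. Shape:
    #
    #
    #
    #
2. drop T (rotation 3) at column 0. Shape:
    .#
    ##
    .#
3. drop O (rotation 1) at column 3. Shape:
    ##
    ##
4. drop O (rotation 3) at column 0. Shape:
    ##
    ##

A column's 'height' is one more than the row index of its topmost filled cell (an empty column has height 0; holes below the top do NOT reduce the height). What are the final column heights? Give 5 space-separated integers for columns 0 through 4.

Drop 1: I rot3 at col 4 lands with bottom-row=0; cleared 0 line(s) (total 0); column heights now [0 0 0 0 4], max=4
Drop 2: T rot3 at col 0 lands with bottom-row=0; cleared 0 line(s) (total 0); column heights now [2 3 0 0 4], max=4
Drop 3: O rot1 at col 3 lands with bottom-row=4; cleared 0 line(s) (total 0); column heights now [2 3 0 6 6], max=6
Drop 4: O rot3 at col 0 lands with bottom-row=3; cleared 0 line(s) (total 0); column heights now [5 5 0 6 6], max=6

Answer: 5 5 0 6 6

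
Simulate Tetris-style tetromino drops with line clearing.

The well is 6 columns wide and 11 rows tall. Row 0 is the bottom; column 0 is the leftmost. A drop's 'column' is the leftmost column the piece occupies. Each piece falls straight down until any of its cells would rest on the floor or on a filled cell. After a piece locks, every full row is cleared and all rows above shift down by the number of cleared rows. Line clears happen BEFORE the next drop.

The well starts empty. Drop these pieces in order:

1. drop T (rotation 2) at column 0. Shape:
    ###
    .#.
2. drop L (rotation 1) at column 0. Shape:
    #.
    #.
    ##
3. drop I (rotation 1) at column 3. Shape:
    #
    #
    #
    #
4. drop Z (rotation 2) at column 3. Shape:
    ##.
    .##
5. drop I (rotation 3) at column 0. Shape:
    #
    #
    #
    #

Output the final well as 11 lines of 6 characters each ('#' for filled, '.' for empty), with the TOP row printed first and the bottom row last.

Drop 1: T rot2 at col 0 lands with bottom-row=0; cleared 0 line(s) (total 0); column heights now [2 2 2 0 0 0], max=2
Drop 2: L rot1 at col 0 lands with bottom-row=2; cleared 0 line(s) (total 0); column heights now [5 3 2 0 0 0], max=5
Drop 3: I rot1 at col 3 lands with bottom-row=0; cleared 0 line(s) (total 0); column heights now [5 3 2 4 0 0], max=5
Drop 4: Z rot2 at col 3 lands with bottom-row=3; cleared 0 line(s) (total 0); column heights now [5 3 2 5 5 4], max=5
Drop 5: I rot3 at col 0 lands with bottom-row=5; cleared 0 line(s) (total 0); column heights now [9 3 2 5 5 4], max=9

Answer: ......
......
#.....
#.....
#.....
#.....
#..##.
#..###
##.#..
####..
.#.#..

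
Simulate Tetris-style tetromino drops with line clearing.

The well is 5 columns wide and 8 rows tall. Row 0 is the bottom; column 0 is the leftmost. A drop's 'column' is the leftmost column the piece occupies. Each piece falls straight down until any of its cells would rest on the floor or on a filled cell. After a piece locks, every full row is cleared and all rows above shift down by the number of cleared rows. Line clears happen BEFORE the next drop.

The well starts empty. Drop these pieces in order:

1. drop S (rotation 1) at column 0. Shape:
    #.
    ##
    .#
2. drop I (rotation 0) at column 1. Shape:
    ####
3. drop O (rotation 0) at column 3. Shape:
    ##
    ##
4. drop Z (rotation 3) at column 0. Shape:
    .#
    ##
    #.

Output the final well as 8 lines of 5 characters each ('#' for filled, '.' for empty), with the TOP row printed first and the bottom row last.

Answer: .....
.....
.....
.#...
##...
#....
##.##
.#.##

Derivation:
Drop 1: S rot1 at col 0 lands with bottom-row=0; cleared 0 line(s) (total 0); column heights now [3 2 0 0 0], max=3
Drop 2: I rot0 at col 1 lands with bottom-row=2; cleared 1 line(s) (total 1); column heights now [2 2 0 0 0], max=2
Drop 3: O rot0 at col 3 lands with bottom-row=0; cleared 0 line(s) (total 1); column heights now [2 2 0 2 2], max=2
Drop 4: Z rot3 at col 0 lands with bottom-row=2; cleared 0 line(s) (total 1); column heights now [4 5 0 2 2], max=5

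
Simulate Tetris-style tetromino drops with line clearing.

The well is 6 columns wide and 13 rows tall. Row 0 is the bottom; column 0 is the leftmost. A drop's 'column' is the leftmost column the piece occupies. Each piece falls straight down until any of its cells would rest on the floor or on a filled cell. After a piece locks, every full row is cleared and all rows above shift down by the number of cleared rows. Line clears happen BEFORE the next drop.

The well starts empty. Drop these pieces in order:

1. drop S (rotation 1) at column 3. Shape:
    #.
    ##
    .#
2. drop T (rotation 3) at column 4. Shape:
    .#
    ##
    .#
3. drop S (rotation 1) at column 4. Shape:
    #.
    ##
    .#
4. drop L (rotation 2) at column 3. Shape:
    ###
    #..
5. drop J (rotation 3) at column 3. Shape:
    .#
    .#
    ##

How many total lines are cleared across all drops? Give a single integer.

Drop 1: S rot1 at col 3 lands with bottom-row=0; cleared 0 line(s) (total 0); column heights now [0 0 0 3 2 0], max=3
Drop 2: T rot3 at col 4 lands with bottom-row=1; cleared 0 line(s) (total 0); column heights now [0 0 0 3 3 4], max=4
Drop 3: S rot1 at col 4 lands with bottom-row=4; cleared 0 line(s) (total 0); column heights now [0 0 0 3 7 6], max=7
Drop 4: L rot2 at col 3 lands with bottom-row=6; cleared 0 line(s) (total 0); column heights now [0 0 0 8 8 8], max=8
Drop 5: J rot3 at col 3 lands with bottom-row=8; cleared 0 line(s) (total 0); column heights now [0 0 0 9 11 8], max=11

Answer: 0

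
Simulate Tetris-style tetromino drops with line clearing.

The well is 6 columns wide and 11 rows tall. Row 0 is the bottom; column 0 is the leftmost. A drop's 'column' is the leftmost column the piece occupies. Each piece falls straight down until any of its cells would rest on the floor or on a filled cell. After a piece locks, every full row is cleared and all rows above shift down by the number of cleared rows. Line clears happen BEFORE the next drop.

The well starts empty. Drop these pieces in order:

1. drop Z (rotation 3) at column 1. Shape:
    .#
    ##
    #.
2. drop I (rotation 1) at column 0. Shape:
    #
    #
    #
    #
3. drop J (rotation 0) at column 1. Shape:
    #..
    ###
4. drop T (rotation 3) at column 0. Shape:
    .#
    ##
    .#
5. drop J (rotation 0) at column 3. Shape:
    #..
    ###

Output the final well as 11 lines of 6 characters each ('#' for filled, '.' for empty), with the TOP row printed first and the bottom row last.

Answer: ......
......
......
.#....
##....
.#.#..
.#.###
####..
#.#...
###...
##....

Derivation:
Drop 1: Z rot3 at col 1 lands with bottom-row=0; cleared 0 line(s) (total 0); column heights now [0 2 3 0 0 0], max=3
Drop 2: I rot1 at col 0 lands with bottom-row=0; cleared 0 line(s) (total 0); column heights now [4 2 3 0 0 0], max=4
Drop 3: J rot0 at col 1 lands with bottom-row=3; cleared 0 line(s) (total 0); column heights now [4 5 4 4 0 0], max=5
Drop 4: T rot3 at col 0 lands with bottom-row=5; cleared 0 line(s) (total 0); column heights now [7 8 4 4 0 0], max=8
Drop 5: J rot0 at col 3 lands with bottom-row=4; cleared 0 line(s) (total 0); column heights now [7 8 4 6 5 5], max=8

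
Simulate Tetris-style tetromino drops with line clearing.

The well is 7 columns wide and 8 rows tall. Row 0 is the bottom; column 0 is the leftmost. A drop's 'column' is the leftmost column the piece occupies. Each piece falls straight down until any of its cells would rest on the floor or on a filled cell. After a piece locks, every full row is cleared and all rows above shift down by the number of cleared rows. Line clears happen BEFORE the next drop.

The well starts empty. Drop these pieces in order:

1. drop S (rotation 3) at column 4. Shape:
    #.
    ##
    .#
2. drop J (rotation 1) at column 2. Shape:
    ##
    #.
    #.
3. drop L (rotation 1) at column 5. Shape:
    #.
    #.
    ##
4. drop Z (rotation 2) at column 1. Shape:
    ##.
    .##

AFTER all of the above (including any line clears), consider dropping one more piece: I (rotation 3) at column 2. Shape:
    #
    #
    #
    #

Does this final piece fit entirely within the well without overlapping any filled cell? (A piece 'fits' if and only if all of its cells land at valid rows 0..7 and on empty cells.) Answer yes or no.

Drop 1: S rot3 at col 4 lands with bottom-row=0; cleared 0 line(s) (total 0); column heights now [0 0 0 0 3 2 0], max=3
Drop 2: J rot1 at col 2 lands with bottom-row=0; cleared 0 line(s) (total 0); column heights now [0 0 3 3 3 2 0], max=3
Drop 3: L rot1 at col 5 lands with bottom-row=2; cleared 0 line(s) (total 0); column heights now [0 0 3 3 3 5 3], max=5
Drop 4: Z rot2 at col 1 lands with bottom-row=3; cleared 0 line(s) (total 0); column heights now [0 5 5 4 3 5 3], max=5
Test piece I rot3 at col 2 (width 1): heights before test = [0 5 5 4 3 5 3]; fits = False

Answer: no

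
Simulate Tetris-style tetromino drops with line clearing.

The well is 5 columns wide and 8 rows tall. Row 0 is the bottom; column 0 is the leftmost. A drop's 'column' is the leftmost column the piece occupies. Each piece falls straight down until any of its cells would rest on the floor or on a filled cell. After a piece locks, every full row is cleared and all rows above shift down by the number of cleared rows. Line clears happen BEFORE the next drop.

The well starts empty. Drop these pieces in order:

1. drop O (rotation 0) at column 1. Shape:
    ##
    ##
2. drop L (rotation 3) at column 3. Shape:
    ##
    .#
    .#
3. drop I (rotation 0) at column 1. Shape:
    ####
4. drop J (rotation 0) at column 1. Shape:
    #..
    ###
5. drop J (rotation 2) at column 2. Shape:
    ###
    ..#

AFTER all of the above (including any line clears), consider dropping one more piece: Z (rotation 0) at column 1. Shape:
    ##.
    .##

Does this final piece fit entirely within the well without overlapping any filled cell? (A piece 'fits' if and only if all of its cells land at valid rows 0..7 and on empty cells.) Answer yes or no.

Answer: yes

Derivation:
Drop 1: O rot0 at col 1 lands with bottom-row=0; cleared 0 line(s) (total 0); column heights now [0 2 2 0 0], max=2
Drop 2: L rot3 at col 3 lands with bottom-row=0; cleared 0 line(s) (total 0); column heights now [0 2 2 3 3], max=3
Drop 3: I rot0 at col 1 lands with bottom-row=3; cleared 0 line(s) (total 0); column heights now [0 4 4 4 4], max=4
Drop 4: J rot0 at col 1 lands with bottom-row=4; cleared 0 line(s) (total 0); column heights now [0 6 5 5 4], max=6
Drop 5: J rot2 at col 2 lands with bottom-row=4; cleared 0 line(s) (total 0); column heights now [0 6 6 6 6], max=6
Test piece Z rot0 at col 1 (width 3): heights before test = [0 6 6 6 6]; fits = True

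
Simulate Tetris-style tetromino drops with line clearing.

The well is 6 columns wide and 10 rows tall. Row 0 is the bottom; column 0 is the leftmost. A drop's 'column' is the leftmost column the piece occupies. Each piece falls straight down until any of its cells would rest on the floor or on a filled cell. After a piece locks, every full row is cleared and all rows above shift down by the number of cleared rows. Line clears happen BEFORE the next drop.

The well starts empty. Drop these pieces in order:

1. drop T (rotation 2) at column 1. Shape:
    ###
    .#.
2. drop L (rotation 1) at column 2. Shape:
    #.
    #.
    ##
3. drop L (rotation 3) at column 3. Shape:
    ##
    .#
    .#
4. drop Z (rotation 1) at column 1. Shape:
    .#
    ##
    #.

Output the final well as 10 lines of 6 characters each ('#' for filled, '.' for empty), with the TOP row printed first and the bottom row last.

Answer: ......
......
......
..#...
.##...
.##...
..###.
..###.
.####.
..#...

Derivation:
Drop 1: T rot2 at col 1 lands with bottom-row=0; cleared 0 line(s) (total 0); column heights now [0 2 2 2 0 0], max=2
Drop 2: L rot1 at col 2 lands with bottom-row=2; cleared 0 line(s) (total 0); column heights now [0 2 5 3 0 0], max=5
Drop 3: L rot3 at col 3 lands with bottom-row=1; cleared 0 line(s) (total 0); column heights now [0 2 5 4 4 0], max=5
Drop 4: Z rot1 at col 1 lands with bottom-row=4; cleared 0 line(s) (total 0); column heights now [0 6 7 4 4 0], max=7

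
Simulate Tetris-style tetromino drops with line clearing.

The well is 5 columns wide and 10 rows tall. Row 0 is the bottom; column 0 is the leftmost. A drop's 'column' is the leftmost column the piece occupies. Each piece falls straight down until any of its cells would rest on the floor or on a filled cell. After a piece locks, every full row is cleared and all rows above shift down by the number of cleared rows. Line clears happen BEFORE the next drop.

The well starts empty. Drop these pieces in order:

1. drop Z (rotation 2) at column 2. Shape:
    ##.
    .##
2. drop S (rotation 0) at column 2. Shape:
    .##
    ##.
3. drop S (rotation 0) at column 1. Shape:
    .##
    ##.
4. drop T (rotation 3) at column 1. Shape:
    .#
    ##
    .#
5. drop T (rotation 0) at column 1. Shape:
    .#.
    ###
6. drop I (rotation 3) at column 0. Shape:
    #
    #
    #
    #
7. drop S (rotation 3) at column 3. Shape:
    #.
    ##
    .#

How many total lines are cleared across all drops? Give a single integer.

Answer: 1

Derivation:
Drop 1: Z rot2 at col 2 lands with bottom-row=0; cleared 0 line(s) (total 0); column heights now [0 0 2 2 1], max=2
Drop 2: S rot0 at col 2 lands with bottom-row=2; cleared 0 line(s) (total 0); column heights now [0 0 3 4 4], max=4
Drop 3: S rot0 at col 1 lands with bottom-row=3; cleared 0 line(s) (total 0); column heights now [0 4 5 5 4], max=5
Drop 4: T rot3 at col 1 lands with bottom-row=5; cleared 0 line(s) (total 0); column heights now [0 7 8 5 4], max=8
Drop 5: T rot0 at col 1 lands with bottom-row=8; cleared 0 line(s) (total 0); column heights now [0 9 10 9 4], max=10
Drop 6: I rot3 at col 0 lands with bottom-row=0; cleared 1 line(s) (total 1); column heights now [3 8 9 8 1], max=9
Drop 7: S rot3 at col 3 lands with bottom-row=7; cleared 0 line(s) (total 1); column heights now [3 8 9 10 9], max=10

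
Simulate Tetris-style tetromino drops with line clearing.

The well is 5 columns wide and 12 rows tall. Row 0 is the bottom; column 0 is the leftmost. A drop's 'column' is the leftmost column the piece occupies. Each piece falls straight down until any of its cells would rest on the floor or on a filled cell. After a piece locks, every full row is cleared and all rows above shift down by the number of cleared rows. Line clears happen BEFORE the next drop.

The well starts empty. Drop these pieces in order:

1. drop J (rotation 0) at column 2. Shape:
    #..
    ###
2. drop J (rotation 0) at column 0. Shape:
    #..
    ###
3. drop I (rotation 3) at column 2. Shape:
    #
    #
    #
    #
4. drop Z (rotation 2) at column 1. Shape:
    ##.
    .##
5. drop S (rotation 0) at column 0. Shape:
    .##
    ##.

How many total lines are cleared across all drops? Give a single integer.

Answer: 0

Derivation:
Drop 1: J rot0 at col 2 lands with bottom-row=0; cleared 0 line(s) (total 0); column heights now [0 0 2 1 1], max=2
Drop 2: J rot0 at col 0 lands with bottom-row=2; cleared 0 line(s) (total 0); column heights now [4 3 3 1 1], max=4
Drop 3: I rot3 at col 2 lands with bottom-row=3; cleared 0 line(s) (total 0); column heights now [4 3 7 1 1], max=7
Drop 4: Z rot2 at col 1 lands with bottom-row=7; cleared 0 line(s) (total 0); column heights now [4 9 9 8 1], max=9
Drop 5: S rot0 at col 0 lands with bottom-row=9; cleared 0 line(s) (total 0); column heights now [10 11 11 8 1], max=11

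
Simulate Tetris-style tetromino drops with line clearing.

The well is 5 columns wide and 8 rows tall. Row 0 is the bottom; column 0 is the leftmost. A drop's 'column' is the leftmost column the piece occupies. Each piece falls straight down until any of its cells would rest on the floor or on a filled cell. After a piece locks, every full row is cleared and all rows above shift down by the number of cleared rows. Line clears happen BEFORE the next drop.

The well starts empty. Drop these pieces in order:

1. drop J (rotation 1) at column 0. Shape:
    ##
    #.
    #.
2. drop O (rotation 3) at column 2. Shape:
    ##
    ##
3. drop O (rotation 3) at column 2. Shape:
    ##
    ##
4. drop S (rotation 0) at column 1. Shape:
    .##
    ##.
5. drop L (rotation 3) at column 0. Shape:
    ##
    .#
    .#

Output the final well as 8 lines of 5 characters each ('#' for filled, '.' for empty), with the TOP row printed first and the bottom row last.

Answer: ##...
.#...
.###.
.##..
..##.
####.
#.##.
#.##.

Derivation:
Drop 1: J rot1 at col 0 lands with bottom-row=0; cleared 0 line(s) (total 0); column heights now [3 3 0 0 0], max=3
Drop 2: O rot3 at col 2 lands with bottom-row=0; cleared 0 line(s) (total 0); column heights now [3 3 2 2 0], max=3
Drop 3: O rot3 at col 2 lands with bottom-row=2; cleared 0 line(s) (total 0); column heights now [3 3 4 4 0], max=4
Drop 4: S rot0 at col 1 lands with bottom-row=4; cleared 0 line(s) (total 0); column heights now [3 5 6 6 0], max=6
Drop 5: L rot3 at col 0 lands with bottom-row=5; cleared 0 line(s) (total 0); column heights now [8 8 6 6 0], max=8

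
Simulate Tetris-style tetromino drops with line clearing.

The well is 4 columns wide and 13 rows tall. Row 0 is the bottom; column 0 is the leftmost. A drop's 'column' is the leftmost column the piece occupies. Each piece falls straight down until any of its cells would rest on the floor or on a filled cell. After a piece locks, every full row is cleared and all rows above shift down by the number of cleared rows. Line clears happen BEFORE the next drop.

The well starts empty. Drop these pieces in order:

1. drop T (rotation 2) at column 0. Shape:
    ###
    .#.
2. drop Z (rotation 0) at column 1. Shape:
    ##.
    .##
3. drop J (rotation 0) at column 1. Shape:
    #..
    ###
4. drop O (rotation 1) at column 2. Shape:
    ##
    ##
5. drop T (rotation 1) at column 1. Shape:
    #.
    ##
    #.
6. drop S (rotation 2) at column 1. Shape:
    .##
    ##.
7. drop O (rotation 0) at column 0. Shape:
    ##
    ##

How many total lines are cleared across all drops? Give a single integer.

Answer: 1

Derivation:
Drop 1: T rot2 at col 0 lands with bottom-row=0; cleared 0 line(s) (total 0); column heights now [2 2 2 0], max=2
Drop 2: Z rot0 at col 1 lands with bottom-row=2; cleared 0 line(s) (total 0); column heights now [2 4 4 3], max=4
Drop 3: J rot0 at col 1 lands with bottom-row=4; cleared 0 line(s) (total 0); column heights now [2 6 5 5], max=6
Drop 4: O rot1 at col 2 lands with bottom-row=5; cleared 0 line(s) (total 0); column heights now [2 6 7 7], max=7
Drop 5: T rot1 at col 1 lands with bottom-row=6; cleared 0 line(s) (total 0); column heights now [2 9 8 7], max=9
Drop 6: S rot2 at col 1 lands with bottom-row=9; cleared 0 line(s) (total 0); column heights now [2 10 11 11], max=11
Drop 7: O rot0 at col 0 lands with bottom-row=10; cleared 1 line(s) (total 1); column heights now [11 11 10 7], max=11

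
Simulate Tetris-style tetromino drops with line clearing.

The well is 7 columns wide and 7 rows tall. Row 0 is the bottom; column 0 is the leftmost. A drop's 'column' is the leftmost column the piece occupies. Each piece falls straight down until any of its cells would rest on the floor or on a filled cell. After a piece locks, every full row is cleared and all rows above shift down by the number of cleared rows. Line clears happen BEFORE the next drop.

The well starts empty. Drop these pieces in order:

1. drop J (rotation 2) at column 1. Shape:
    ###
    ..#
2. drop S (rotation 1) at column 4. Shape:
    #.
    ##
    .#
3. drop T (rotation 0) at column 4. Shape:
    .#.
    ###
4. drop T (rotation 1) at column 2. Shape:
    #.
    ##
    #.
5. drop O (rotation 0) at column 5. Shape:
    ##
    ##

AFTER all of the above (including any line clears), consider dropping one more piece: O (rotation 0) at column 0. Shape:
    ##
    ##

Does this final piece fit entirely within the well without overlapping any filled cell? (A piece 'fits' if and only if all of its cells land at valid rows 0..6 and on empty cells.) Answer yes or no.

Drop 1: J rot2 at col 1 lands with bottom-row=0; cleared 0 line(s) (total 0); column heights now [0 2 2 2 0 0 0], max=2
Drop 2: S rot1 at col 4 lands with bottom-row=0; cleared 0 line(s) (total 0); column heights now [0 2 2 2 3 2 0], max=3
Drop 3: T rot0 at col 4 lands with bottom-row=3; cleared 0 line(s) (total 0); column heights now [0 2 2 2 4 5 4], max=5
Drop 4: T rot1 at col 2 lands with bottom-row=2; cleared 0 line(s) (total 0); column heights now [0 2 5 4 4 5 4], max=5
Drop 5: O rot0 at col 5 lands with bottom-row=5; cleared 0 line(s) (total 0); column heights now [0 2 5 4 4 7 7], max=7
Test piece O rot0 at col 0 (width 2): heights before test = [0 2 5 4 4 7 7]; fits = True

Answer: yes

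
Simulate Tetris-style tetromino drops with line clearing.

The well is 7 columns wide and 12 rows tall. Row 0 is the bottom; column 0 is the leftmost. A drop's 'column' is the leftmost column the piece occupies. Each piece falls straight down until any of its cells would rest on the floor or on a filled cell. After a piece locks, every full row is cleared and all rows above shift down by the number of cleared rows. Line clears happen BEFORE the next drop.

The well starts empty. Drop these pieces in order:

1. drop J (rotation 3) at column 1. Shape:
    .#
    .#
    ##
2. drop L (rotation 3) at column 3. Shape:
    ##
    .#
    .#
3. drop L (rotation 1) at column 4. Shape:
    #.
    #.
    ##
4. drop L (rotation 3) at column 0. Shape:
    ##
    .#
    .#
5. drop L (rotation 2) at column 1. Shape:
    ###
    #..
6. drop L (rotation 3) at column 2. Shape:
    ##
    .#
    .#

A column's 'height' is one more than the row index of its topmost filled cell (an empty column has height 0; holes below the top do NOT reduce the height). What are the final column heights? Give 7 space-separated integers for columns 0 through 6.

Answer: 4 6 9 9 6 4 0

Derivation:
Drop 1: J rot3 at col 1 lands with bottom-row=0; cleared 0 line(s) (total 0); column heights now [0 1 3 0 0 0 0], max=3
Drop 2: L rot3 at col 3 lands with bottom-row=0; cleared 0 line(s) (total 0); column heights now [0 1 3 3 3 0 0], max=3
Drop 3: L rot1 at col 4 lands with bottom-row=3; cleared 0 line(s) (total 0); column heights now [0 1 3 3 6 4 0], max=6
Drop 4: L rot3 at col 0 lands with bottom-row=1; cleared 0 line(s) (total 0); column heights now [4 4 3 3 6 4 0], max=6
Drop 5: L rot2 at col 1 lands with bottom-row=4; cleared 0 line(s) (total 0); column heights now [4 6 6 6 6 4 0], max=6
Drop 6: L rot3 at col 2 lands with bottom-row=6; cleared 0 line(s) (total 0); column heights now [4 6 9 9 6 4 0], max=9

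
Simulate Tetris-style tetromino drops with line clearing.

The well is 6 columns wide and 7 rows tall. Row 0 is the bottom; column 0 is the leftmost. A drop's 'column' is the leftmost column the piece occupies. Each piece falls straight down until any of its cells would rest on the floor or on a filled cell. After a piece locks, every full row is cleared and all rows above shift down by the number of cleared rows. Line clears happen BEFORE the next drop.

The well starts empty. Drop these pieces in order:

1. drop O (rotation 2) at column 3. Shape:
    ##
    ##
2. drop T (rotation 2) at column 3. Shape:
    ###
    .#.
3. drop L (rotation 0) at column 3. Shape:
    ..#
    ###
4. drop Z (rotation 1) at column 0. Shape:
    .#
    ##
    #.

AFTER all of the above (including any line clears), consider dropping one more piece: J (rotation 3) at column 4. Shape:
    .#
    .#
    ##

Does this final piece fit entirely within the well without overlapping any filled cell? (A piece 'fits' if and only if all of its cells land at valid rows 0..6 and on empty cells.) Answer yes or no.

Drop 1: O rot2 at col 3 lands with bottom-row=0; cleared 0 line(s) (total 0); column heights now [0 0 0 2 2 0], max=2
Drop 2: T rot2 at col 3 lands with bottom-row=2; cleared 0 line(s) (total 0); column heights now [0 0 0 4 4 4], max=4
Drop 3: L rot0 at col 3 lands with bottom-row=4; cleared 0 line(s) (total 0); column heights now [0 0 0 5 5 6], max=6
Drop 4: Z rot1 at col 0 lands with bottom-row=0; cleared 0 line(s) (total 0); column heights now [2 3 0 5 5 6], max=6
Test piece J rot3 at col 4 (width 2): heights before test = [2 3 0 5 5 6]; fits = False

Answer: no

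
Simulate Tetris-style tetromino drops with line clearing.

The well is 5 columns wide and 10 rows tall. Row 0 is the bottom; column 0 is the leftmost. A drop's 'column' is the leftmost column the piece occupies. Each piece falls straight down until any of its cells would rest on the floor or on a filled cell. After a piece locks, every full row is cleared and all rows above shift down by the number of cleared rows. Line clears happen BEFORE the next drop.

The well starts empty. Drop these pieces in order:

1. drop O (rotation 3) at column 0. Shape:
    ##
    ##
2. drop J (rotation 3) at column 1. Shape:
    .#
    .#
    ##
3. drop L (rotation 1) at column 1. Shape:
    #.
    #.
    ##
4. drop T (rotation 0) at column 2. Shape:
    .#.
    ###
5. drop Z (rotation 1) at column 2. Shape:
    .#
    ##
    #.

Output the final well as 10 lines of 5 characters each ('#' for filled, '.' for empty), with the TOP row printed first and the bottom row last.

Drop 1: O rot3 at col 0 lands with bottom-row=0; cleared 0 line(s) (total 0); column heights now [2 2 0 0 0], max=2
Drop 2: J rot3 at col 1 lands with bottom-row=2; cleared 0 line(s) (total 0); column heights now [2 3 5 0 0], max=5
Drop 3: L rot1 at col 1 lands with bottom-row=5; cleared 0 line(s) (total 0); column heights now [2 8 6 0 0], max=8
Drop 4: T rot0 at col 2 lands with bottom-row=6; cleared 0 line(s) (total 0); column heights now [2 8 7 8 7], max=8
Drop 5: Z rot1 at col 2 lands with bottom-row=7; cleared 0 line(s) (total 0); column heights now [2 8 9 10 7], max=10

Answer: ...#.
..##.
.###.
.####
.##..
..#..
..#..
.##..
##...
##...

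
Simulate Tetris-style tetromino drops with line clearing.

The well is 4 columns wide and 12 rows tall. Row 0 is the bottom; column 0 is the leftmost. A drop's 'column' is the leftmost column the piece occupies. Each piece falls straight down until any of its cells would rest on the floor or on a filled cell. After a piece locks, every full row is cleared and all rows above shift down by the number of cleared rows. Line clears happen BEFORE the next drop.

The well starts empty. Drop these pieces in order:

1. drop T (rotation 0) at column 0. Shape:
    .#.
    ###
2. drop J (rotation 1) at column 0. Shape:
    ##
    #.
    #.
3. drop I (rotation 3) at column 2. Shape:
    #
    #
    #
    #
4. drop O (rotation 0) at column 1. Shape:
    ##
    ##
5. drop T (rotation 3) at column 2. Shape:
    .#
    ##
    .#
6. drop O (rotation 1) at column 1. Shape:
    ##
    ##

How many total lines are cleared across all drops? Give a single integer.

Drop 1: T rot0 at col 0 lands with bottom-row=0; cleared 0 line(s) (total 0); column heights now [1 2 1 0], max=2
Drop 2: J rot1 at col 0 lands with bottom-row=1; cleared 0 line(s) (total 0); column heights now [4 4 1 0], max=4
Drop 3: I rot3 at col 2 lands with bottom-row=1; cleared 0 line(s) (total 0); column heights now [4 4 5 0], max=5
Drop 4: O rot0 at col 1 lands with bottom-row=5; cleared 0 line(s) (total 0); column heights now [4 7 7 0], max=7
Drop 5: T rot3 at col 2 lands with bottom-row=6; cleared 0 line(s) (total 0); column heights now [4 7 8 9], max=9
Drop 6: O rot1 at col 1 lands with bottom-row=8; cleared 0 line(s) (total 0); column heights now [4 10 10 9], max=10

Answer: 0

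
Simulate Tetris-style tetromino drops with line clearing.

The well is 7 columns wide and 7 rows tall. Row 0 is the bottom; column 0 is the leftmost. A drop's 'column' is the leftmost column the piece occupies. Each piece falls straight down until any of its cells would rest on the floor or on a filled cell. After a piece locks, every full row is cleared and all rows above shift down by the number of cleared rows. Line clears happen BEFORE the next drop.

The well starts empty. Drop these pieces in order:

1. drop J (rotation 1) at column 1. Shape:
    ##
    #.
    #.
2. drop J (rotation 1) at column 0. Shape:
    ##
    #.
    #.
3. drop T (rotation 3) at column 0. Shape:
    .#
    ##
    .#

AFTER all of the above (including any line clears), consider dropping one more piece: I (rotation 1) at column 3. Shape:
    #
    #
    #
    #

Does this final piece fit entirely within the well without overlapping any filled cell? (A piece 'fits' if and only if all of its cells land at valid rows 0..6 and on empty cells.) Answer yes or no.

Drop 1: J rot1 at col 1 lands with bottom-row=0; cleared 0 line(s) (total 0); column heights now [0 3 3 0 0 0 0], max=3
Drop 2: J rot1 at col 0 lands with bottom-row=1; cleared 0 line(s) (total 0); column heights now [4 4 3 0 0 0 0], max=4
Drop 3: T rot3 at col 0 lands with bottom-row=4; cleared 0 line(s) (total 0); column heights now [6 7 3 0 0 0 0], max=7
Test piece I rot1 at col 3 (width 1): heights before test = [6 7 3 0 0 0 0]; fits = True

Answer: yes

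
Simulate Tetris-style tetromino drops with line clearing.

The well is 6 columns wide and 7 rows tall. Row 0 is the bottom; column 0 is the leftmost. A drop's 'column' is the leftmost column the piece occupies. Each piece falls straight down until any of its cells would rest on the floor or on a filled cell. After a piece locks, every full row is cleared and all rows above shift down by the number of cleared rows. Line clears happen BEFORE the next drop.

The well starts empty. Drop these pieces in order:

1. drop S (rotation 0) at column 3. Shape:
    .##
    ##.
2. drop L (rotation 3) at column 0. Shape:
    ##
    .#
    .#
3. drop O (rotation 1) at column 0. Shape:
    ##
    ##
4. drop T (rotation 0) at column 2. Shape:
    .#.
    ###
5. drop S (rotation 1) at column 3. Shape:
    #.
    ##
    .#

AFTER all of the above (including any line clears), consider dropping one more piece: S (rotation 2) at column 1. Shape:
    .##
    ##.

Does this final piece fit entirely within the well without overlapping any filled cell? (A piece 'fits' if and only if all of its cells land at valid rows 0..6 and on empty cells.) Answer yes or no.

Drop 1: S rot0 at col 3 lands with bottom-row=0; cleared 0 line(s) (total 0); column heights now [0 0 0 1 2 2], max=2
Drop 2: L rot3 at col 0 lands with bottom-row=0; cleared 0 line(s) (total 0); column heights now [3 3 0 1 2 2], max=3
Drop 3: O rot1 at col 0 lands with bottom-row=3; cleared 0 line(s) (total 0); column heights now [5 5 0 1 2 2], max=5
Drop 4: T rot0 at col 2 lands with bottom-row=2; cleared 0 line(s) (total 0); column heights now [5 5 3 4 3 2], max=5
Drop 5: S rot1 at col 3 lands with bottom-row=3; cleared 0 line(s) (total 0); column heights now [5 5 3 6 5 2], max=6
Test piece S rot2 at col 1 (width 3): heights before test = [5 5 3 6 5 2]; fits = True

Answer: yes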